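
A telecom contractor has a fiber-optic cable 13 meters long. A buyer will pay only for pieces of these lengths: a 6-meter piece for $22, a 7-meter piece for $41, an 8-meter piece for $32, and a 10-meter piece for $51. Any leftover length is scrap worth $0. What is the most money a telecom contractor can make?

63

Let f[k] be the best obtainable value from length k. For each k, try every first piece i and keep the best of price[i] + f[k−i].
f[1] = 0
f[2] = 0
f[3] = 0
f[4] = 0
f[5] = 0
f[6] = 22
f[7] = 41
f[8] = 41
f[9] = 41
f[10] = 51
f[11] = 51
f[12] = 51
f[13] = 63  (first piece 6, then f[7]=41)
One optimal cutting: 7 + 6 → $63.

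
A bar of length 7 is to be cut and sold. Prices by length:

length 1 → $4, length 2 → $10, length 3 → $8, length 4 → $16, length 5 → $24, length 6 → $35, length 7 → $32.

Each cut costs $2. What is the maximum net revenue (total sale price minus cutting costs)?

Consider every possible first cut. r[k] is the best of p[i]+r[k−i] over all sellable i≤k, charging 2 whenever i<k.
r[1] = 4
r[2] = max(4+4-2, 10+0) = 10
r[3] = max(4+10-2, 10+4-2, 8+0) = 12
r[4] = max(4+12-2, 10+10-2, 8+4-2, 16+0) = 18
r[5] = max(4+18-2, 10+12-2, 8+10-2, 16+4-2, 24+0) = 24
r[6] = max(4+24-2, 10+18-2, 8+12-2, 16+10-2, 24+4-2, 35+0) = 35
r[7] = max(4+35-2, 10+24-2, 8+18-2, …, 35+4-2, 32+0) = 37
One optimal plan: pieces 6 + 1 (1 cut) → $39 − $2 = $37.

37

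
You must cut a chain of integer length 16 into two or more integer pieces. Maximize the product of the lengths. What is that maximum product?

Let P[k] be the best product for length k (with at least one cut). For each first piece i, the rest contributes max(k−i, P[k−i]).
Small cases: P[2]=1, P[3]=2, P[4]=4, P[5]=6, P[6]=9, P[7]=12, P[8]=18, P[9]=27.
P[10] = 2×max(8,18) = 2×18 = 36
P[11] = 2×max(9,27) = 2×27 = 54
P[12] = 3×max(9,27) = 3×27 = 81
P[13] = 2×max(11,54) = 2×54 = 108
P[14] = 2×max(12,81) = 2×81 = 162
P[15] = 3×max(12,81) = 3×81 = 243
P[16] = 2×max(14,162) = 2×162 = 324
One optimal split: 3 + 3 + 3 + 3 + 2 + 2; product 3×3×3×3×2×2 = 324.

324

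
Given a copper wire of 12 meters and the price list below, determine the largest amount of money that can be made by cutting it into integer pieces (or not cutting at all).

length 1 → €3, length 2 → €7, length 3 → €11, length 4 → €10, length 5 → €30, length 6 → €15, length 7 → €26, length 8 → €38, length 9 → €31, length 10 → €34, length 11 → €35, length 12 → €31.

67

Consider every possible first cut. r[k] is the best of p[i]+r[k−i] over all sellable i≤k.
r[1] = 3
r[2] = max(3+3, 7+0) = 7
r[3] = max(3+7, 7+3, 11+0) = 11
r[4] = max(3+11, 7+7, 11+3, 10+0) = 14
r[5] = max(3+14, 7+11, 11+7, 10+3, 30+0) = 30
r[6] = max(3+30, 7+14, 11+11, 10+7, 30+3, 15+0) = 33
r[7] = max(3+33, 7+30, 11+14, …, 15+3, 26+0) = 37
r[8] = max(3+37, 7+33, 11+30, …, 26+3, 38+0) = 41
r[9] = max(3+41, 7+37, 11+33, …, 38+3, 31+0) = 44
r[10] = max(3+44, 7+41, 11+37, …, 31+3, 34+0) = 60
r[11] = max(3+60, 7+44, 11+41, …, 34+3, 35+0) = 63
r[12] = max(3+63, 7+60, 11+44, …, 35+3, 31+0) = 67
One optimal cutting: 5 + 5 + 2 → €30 + €30 + €7 = €67.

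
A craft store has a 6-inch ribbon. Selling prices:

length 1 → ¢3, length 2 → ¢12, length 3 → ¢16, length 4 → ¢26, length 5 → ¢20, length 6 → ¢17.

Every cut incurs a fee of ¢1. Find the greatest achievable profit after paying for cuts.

37

Build net[k] bottom-up: net[k] = max over allowed piece i of (p[i] + net[k−i]) − 1 per cut.
net[1] = 3
net[2] = 12
net[3] = 16
net[4] = 26
net[5] = 28  (first piece 1, then net[4]=26)
net[6] = 37  (first piece 2, then net[4]=26)
One optimal plan: pieces 4 + 2 (1 cut) → ¢38 − ¢1 = ¢37.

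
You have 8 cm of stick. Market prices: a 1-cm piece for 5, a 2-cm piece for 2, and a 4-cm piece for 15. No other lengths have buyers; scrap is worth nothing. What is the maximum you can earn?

Build r[k] bottom-up: r[k] = max over allowed piece i of (p[i] + r[k−i]).
r[1] = 5
r[2] = max(5+5, 2+0) = 10
r[3] = max(5+10, 2+5) = 15
r[4] = max(5+15, 2+10, 15+0) = 20
r[5] = max(5+20, 2+15, 15+5) = 25
r[6] = max(5+25, 2+20, 15+10) = 30
r[7] = max(5+30, 2+25, 15+15) = 35
r[8] = max(5+35, 2+30, 15+20) = 40
One optimal cutting: 1 + 1 + 1 + 1 + 1 + 1 + 1 + 1 → 40.

40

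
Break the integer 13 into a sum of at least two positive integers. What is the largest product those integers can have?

108

Let P[k] be the best product for length k (with at least one cut). For each first piece i, the rest contributes max(k−i, P[k−i]).
Small cases: P[2]=1, P[3]=2, P[4]=4, P[5]=6, P[6]=9, P[7]=12.
P[8] = 2×max(6,9) = 2×9 = 18
P[9] = 3×max(6,9) = 3×9 = 27
P[10] = 2×max(8,18) = 2×18 = 36
P[11] = 2×max(9,27) = 2×27 = 54
P[12] = 3×max(9,27) = 3×27 = 81
P[13] = 2×max(11,54) = 2×54 = 108
One optimal split: 3 + 3 + 3 + 2 + 2; product 3×3×3×2×2 = 108.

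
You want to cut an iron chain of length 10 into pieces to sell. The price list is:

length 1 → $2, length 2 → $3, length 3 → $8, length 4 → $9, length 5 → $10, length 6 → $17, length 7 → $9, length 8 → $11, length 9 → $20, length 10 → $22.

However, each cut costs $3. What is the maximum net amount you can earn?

23

Consider every possible first cut. net[k] is the best of p[i]+net[k−i] over all sellable i≤k, charging 3 whenever i<k.
net[1] = 2
net[2] = max(2+2-3, 3+0) = 3
net[3] = max(2+3-3, 3+2-3, 8+0) = 8
net[4] = max(2+8-3, 3+3-3, 8+2-3, 9+0) = 9
net[5] = max(2+9-3, 3+8-3, 8+3-3, 9+2-3, 10+0) = 10
net[6] = max(2+10-3, 3+9-3, 8+8-3, 9+3-3, 10+2-3, 17+0) = 17
net[7] = max(2+17-3, 3+10-3, 8+9-3, …, 17+2-3, 9+0) = 16
net[8] = max(2+16-3, 3+17-3, 8+10-3, …, 9+2-3, 11+0) = 17
net[9] = max(2+17-3, 3+16-3, 8+17-3, …, 11+2-3, 20+0) = 22
net[10] = max(2+22-3, 3+17-3, 8+16-3, …, 20+2-3, 22+0) = 23
One optimal plan: pieces 6 + 4 (1 cut) → $26 − $3 = $23.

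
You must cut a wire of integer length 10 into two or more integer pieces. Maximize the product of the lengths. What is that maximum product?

Let f[k] be the best product for length k (with at least one cut). For each first piece i, the rest contributes max(k−i, f[k−i]).
f[2] = 1*max(1,0) = 1*1 = 1
f[3] = 1*max(2,1) = 1*2 = 2
f[4] = 2*max(2,1) = 2*2 = 4
f[5] = 2*max(3,2) = 2*3 = 6
f[6] = 3*max(3,2) = 3*3 = 9
f[7] = 2*max(5,6) = 2*6 = 12
f[8] = 2*max(6,9) = 2*9 = 18
f[9] = 3*max(6,9) = 3*9 = 27
f[10] = 2*max(8,18) = 2*18 = 36
One optimal split: 3 + 3 + 2 + 2; product 3*3*2*2 = 36.

36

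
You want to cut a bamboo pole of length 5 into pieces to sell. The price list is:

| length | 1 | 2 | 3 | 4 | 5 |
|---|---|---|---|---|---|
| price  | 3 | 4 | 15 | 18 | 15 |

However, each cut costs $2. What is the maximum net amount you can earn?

Let net[k] be the best obtainable value from length k. For each k, try every first piece i and keep the best of price[i] + net[k−i] minus the 2 cut fee when i<k.
net[1] = 3
net[2] = max(3+3-2, 4+0) = 4
net[3] = max(3+4-2, 4+3-2, 15+0) = 15
net[4] = max(3+15-2, 4+4-2, 15+3-2, 18+0) = 18
net[5] = max(3+18-2, 4+15-2, 15+4-2, 18+3-2, 15+0) = 19
One optimal plan: pieces 4 + 1 (1 cut) → $21 − $2 = $19.

19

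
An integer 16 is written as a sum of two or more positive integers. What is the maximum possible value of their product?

324

Let g[k] be the best product for length k (with at least one cut). For each first piece i, the rest contributes max(k−i, g[k−i]).
g[2] = 1*max(1,0) = 1*1 = 1
g[3] = max(1*2, 2*1) = 2
g[4] = max(1*3, 2*2, 3*1) = 4
g[5] = max(1*4, 2*3, 3*2, 4*1) = 6
g[6] = max(1*6, 2*4, 3*3, 4*2, 5*1) = 9
g[7] = max(1*9, 2*6, 3*4, 4*3, 5*2, 6*1) = 12
g[8] = max(1*12, 2*9, 3*6, …, 6*2, 7*1) = 18
g[9] = max(1*18, 2*12, 3*9, …, 7*2, 8*1) = 27
g[10] = max(1*27, 2*18, 3*12, …, 8*2, 9*1) = 36
g[11] = max(1*36, 2*27, 3*18, …, 9*2, 10*1) = 54
g[12] = max(1*54, 2*36, 3*27, …, 10*2, 11*1) = 81
g[13] = max(1*81, 2*54, 3*36, …, 11*2, 12*1) = 108
g[14] = max(1*108, 2*81, 3*54, …, 12*2, 13*1) = 162
g[15] = max(1*162, 2*108, 3*81, …, 13*2, 14*1) = 243
g[16] = max(1*243, 2*162, 3*108, …, 14*2, 15*1) = 324
One optimal split: 3 + 3 + 3 + 3 + 2 + 2; product 3*3*3*3*2*2 = 324.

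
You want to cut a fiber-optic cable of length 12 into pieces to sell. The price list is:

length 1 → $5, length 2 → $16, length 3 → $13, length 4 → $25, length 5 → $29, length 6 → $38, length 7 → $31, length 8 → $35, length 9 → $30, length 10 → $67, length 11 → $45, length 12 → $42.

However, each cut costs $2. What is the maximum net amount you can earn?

86

Build v[k] bottom-up: v[k] = max over allowed piece i of (p[i] + v[k−i]) − 2 per cut.
v[1] = 5
v[2] = 16
v[3] = 19  (first piece 1, then v[2]=16)
v[4] = 30  (first piece 2, then v[2]=16)
v[5] = 33  (first piece 1, then v[4]=30)
v[6] = 44  (first piece 2, then v[4]=30)
v[7] = 47  (first piece 1, then v[6]=44)
v[8] = 58  (first piece 2, then v[6]=44)
v[9] = 61  (first piece 1, then v[8]=58)
v[10] = 72  (first piece 2, then v[8]=58)
v[11] = 75  (first piece 1, then v[10]=72)
v[12] = 86  (first piece 2, then v[10]=72)
One optimal plan: pieces 2 + 2 + 2 + 2 + 2 + 2 (5 cuts) → $96 − $10 = $86.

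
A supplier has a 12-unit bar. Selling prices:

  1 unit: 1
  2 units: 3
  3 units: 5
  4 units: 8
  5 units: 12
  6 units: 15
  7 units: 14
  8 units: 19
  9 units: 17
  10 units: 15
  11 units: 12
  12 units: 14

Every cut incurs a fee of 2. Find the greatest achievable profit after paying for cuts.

Consider every possible first cut. v[k] is the best of p[i]+v[k−i] over all sellable i≤k, charging 2 whenever i<k.
v[1] = 1
v[2] = max(1+1-2, 3+0) = 3
v[3] = max(1+3-2, 3+1-2, 5+0) = 5
v[4] = max(1+5-2, 3+3-2, 5+1-2, 8+0) = 8
v[5] = max(1+8-2, 3+5-2, 5+3-2, 8+1-2, 12+0) = 12
v[6] = max(1+12-2, 3+8-2, 5+5-2, 8+3-2, 12+1-2, 15+0) = 15
v[7] = max(1+15-2, 3+12-2, 5+8-2, …, 15+1-2, 14+0) = 14
v[8] = max(1+14-2, 3+15-2, 5+12-2, …, 14+1-2, 19+0) = 19
v[9] = max(1+19-2, 3+14-2, 5+15-2, …, 19+1-2, 17+0) = 18
v[10] = max(1+18-2, 3+19-2, 5+14-2, …, 17+1-2, 15+0) = 22
v[11] = max(1+22-2, 3+18-2, 5+19-2, …, 15+1-2, 12+0) = 25
v[12] = max(1+25-2, 3+22-2, 5+18-2, …, 12+1-2, 14+0) = 28
One optimal plan: pieces 6 + 6 (1 cut) → 30 − 2 = 28.

28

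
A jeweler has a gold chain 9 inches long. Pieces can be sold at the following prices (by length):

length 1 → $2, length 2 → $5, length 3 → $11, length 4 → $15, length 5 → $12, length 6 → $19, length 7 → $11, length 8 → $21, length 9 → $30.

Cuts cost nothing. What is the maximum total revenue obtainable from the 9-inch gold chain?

33

Let R[k] be the best obtainable value from length k. For each k, try every first piece i and keep the best of price[i] + R[k−i].
R[1] = 2
R[2] = max(2+2, 5+0) = 5
R[3] = max(2+5, 5+2, 11+0) = 11
R[4] = max(2+11, 5+5, 11+2, 15+0) = 15
R[5] = max(2+15, 5+11, 11+5, 15+2, 12+0) = 17
R[6] = max(2+17, 5+15, 11+11, 15+5, 12+2, 19+0) = 22
R[7] = max(2+22, 5+17, 11+15, …, 19+2, 11+0) = 26
R[8] = max(2+26, 5+22, 11+17, …, 11+2, 21+0) = 30
R[9] = max(2+30, 5+26, 11+22, …, 21+2, 30+0) = 33
One optimal cutting: 3 + 3 + 3 → $11 + $11 + $11 = $33.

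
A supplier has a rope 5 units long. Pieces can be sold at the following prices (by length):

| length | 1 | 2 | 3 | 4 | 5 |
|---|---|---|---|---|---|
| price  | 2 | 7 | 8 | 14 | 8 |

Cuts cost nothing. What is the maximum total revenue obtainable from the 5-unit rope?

Consider every possible first cut. best[k] is the best of p[i]+best[k−i] over all sellable i≤k.
best[1] = 2
best[2] = 7
best[3] = 9  (first piece 1, then best[2]=7)
best[4] = 14  (first piece 2, then best[2]=7)
best[5] = 16  (first piece 1, then best[4]=14)
One optimal cutting: 2 + 2 + 1 → 7 + 7 + 2 = 16.

16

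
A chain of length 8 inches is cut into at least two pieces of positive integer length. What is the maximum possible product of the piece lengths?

Fill f[k] for k=2..8: at each k try every first piece i and multiply by the better of (k−i) uncut or f[k−i].
f[2] = 1·max(1,0) = 1·1 = 1
f[3] = max(1·2, 2·1) = 2
f[4] = max(1·3, 2·2, 3·1) = 4
f[5] = max(1·4, 2·3, 3·2, 4·1) = 6
f[6] = max(1·6, 2·4, 3·3, 4·2, 5·1) = 9
f[7] = max(1·9, 2·6, 3·4, 4·3, 5·2, 6·1) = 12
f[8] = max(1·12, 2·9, 3·6, …, 6·2, 7·1) = 18
One optimal split: 3 + 3 + 2; product 3·3·2 = 18.

18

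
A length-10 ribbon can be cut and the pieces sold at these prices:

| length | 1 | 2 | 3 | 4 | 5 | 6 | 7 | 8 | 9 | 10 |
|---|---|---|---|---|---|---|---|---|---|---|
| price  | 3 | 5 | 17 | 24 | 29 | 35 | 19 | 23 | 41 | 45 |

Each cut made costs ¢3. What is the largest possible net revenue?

Consider every possible first cut. r[k] is the best of p[i]+r[k−i] over all sellable i≤k, charging 3 whenever i<k.
r[1] = 3
r[2] = 5
r[3] = 17
r[4] = 24
r[5] = 29
r[6] = 35
r[7] = 38  (first piece 3, then r[4]=24)
r[8] = 45  (first piece 4, then r[4]=24)
r[9] = 50  (first piece 4, then r[5]=29)
r[10] = 56  (first piece 4, then r[6]=35)
One optimal plan: pieces 6 + 4 (1 cut) → ¢59 − ¢3 = ¢56.

56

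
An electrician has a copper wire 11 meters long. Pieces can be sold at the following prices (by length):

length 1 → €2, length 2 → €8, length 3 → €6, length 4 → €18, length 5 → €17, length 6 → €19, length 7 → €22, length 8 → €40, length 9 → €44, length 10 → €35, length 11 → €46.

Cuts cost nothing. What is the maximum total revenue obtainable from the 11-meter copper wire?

Consider every possible first cut. best[k] is the best of p[i]+best[k−i] over all sellable i≤k.
best[1] = 2
best[2] = 8
best[3] = 10  (first piece 1, then best[2]=8)
best[4] = 18
best[5] = 20  (first piece 1, then best[4]=18)
best[6] = 26  (first piece 2, then best[4]=18)
best[7] = 28  (first piece 1, then best[6]=26)
best[8] = 40
best[9] = 44
best[10] = 48  (first piece 2, then best[8]=40)
best[11] = 52  (first piece 2, then best[9]=44)
One optimal cutting: 9 + 2 → €44 + €8 = €52.

52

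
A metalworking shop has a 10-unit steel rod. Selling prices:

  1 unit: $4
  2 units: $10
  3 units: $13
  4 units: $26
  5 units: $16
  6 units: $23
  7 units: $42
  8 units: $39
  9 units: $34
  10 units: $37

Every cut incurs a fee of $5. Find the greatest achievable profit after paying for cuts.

52

Let net[k] be the best obtainable value from length k. For each k, try every first piece i and keep the best of price[i] + net[k−i] minus the 5 cut fee when i<k.
net[1] = 4
net[2] = 10
net[3] = 13
net[4] = 26
net[5] = 25  (first piece 1, then net[4]=26)
net[6] = 31  (first piece 2, then net[4]=26)
net[7] = 42
net[8] = 47  (first piece 4, then net[4]=26)
net[9] = 47  (first piece 2, then net[7]=42)
net[10] = 52  (first piece 2, then net[8]=47)
One optimal plan: pieces 4 + 4 + 2 (2 cuts) → $62 − $10 = $52.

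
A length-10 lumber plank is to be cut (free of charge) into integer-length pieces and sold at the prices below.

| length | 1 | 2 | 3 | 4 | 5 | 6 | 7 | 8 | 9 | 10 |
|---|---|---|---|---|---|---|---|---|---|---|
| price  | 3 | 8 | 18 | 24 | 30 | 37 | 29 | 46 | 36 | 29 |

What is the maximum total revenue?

Let v[k] be the best obtainable value from length k. For each k, try every first piece i and keep the best of price[i] + v[k−i].
v[1] = 3
v[2] = max(3+3, 8+0) = 8
v[3] = max(3+8, 8+3, 18+0) = 18
v[4] = max(3+18, 8+8, 18+3, 24+0) = 24
v[5] = max(3+24, 8+18, 18+8, 24+3, 30+0) = 30
v[6] = max(3+30, 8+24, 18+18, 24+8, 30+3, 37+0) = 37
v[7] = max(3+37, 8+30, 18+24, …, 37+3, 29+0) = 42
v[8] = max(3+42, 8+37, 18+30, …, 29+3, 46+0) = 48
v[9] = max(3+48, 8+42, 18+37, …, 46+3, 36+0) = 55
v[10] = max(3+55, 8+48, 18+42, …, 36+3, 29+0) = 61
One optimal cutting: 6 + 4 → $37 + $24 = $61.

61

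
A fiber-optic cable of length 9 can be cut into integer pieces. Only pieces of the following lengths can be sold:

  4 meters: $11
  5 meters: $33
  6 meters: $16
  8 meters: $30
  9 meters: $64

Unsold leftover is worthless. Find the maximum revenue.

Let f[k] be the best obtainable value from length k. For each k, try every first piece i and keep the best of price[i] + f[k−i].
f[1] = 0
f[2] = 0
f[3] = 0
f[4] = 11
f[5] = max(11+0, 33+0) = 33
f[6] = max(11+0, 33+0, 16+0) = 33
f[7] = max(11+0, 33+0, 16+0) = 33
f[8] = max(11+11, 33+0, 16+0, 30+0) = 33
f[9] = max(11+33, 33+11, 16+0, 30+0, 64+0) = 64
One optimal cutting: 9 → $64.

64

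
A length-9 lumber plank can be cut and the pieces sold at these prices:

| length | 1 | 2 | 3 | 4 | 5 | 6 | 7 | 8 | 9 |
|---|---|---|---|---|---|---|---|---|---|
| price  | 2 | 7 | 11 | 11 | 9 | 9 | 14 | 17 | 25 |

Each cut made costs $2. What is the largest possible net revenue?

29

Consider every possible first cut. v[k] is the best of p[i]+v[k−i] over all sellable i≤k, charging 2 whenever i<k.
v[1] = 2
v[2] = max(2+2-2, 7+0) = 7
v[3] = max(2+7-2, 7+2-2, 11+0) = 11
v[4] = max(2+11-2, 7+7-2, 11+2-2, 11+0) = 12
v[5] = max(2+12-2, 7+11-2, 11+7-2, 11+2-2, 9+0) = 16
v[6] = max(2+16-2, 7+12-2, 11+11-2, 11+7-2, 9+2-2, 9+0) = 20
v[7] = max(2+20-2, 7+16-2, 11+12-2, …, 9+2-2, 14+0) = 21
v[8] = max(2+21-2, 7+20-2, 11+16-2, …, 14+2-2, 17+0) = 25
v[9] = max(2+25-2, 7+21-2, 11+20-2, …, 17+2-2, 25+0) = 29
One optimal plan: pieces 3 + 3 + 3 (2 cuts) → $33 − $4 = $29.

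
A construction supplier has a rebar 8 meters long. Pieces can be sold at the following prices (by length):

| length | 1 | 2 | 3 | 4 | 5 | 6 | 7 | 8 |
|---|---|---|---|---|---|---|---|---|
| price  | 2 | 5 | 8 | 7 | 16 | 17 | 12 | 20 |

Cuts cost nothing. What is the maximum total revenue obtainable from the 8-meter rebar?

24

Consider every possible first cut. best[k] is the best of p[i]+best[k−i] over all sellable i≤k.
best[1] = 2
best[2] = max(2+2, 5+0) = 5
best[3] = max(2+5, 5+2, 8+0) = 8
best[4] = max(2+8, 5+5, 8+2, 7+0) = 10
best[5] = max(2+10, 5+8, 8+5, 7+2, 16+0) = 16
best[6] = max(2+16, 5+10, 8+8, 7+5, 16+2, 17+0) = 18
best[7] = max(2+18, 5+16, 8+10, …, 17+2, 12+0) = 21
best[8] = max(2+21, 5+18, 8+16, …, 12+2, 20+0) = 24
One optimal cutting: 5 + 3 → ₹16 + ₹8 = ₹24.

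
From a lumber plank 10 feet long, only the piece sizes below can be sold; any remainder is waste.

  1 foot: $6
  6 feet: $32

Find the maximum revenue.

60

Consider every possible first cut. best[k] is the best of p[i]+best[k−i] over all sellable i≤k.
best[1] = 6
best[2] = 12  (first piece 1, then best[1]=6)
best[3] = 18  (first piece 1, then best[2]=12)
best[4] = 24  (first piece 1, then best[3]=18)
best[5] = 30  (first piece 1, then best[4]=24)
best[6] = 36  (first piece 1, then best[5]=30)
best[7] = 42  (first piece 1, then best[6]=36)
best[8] = 48  (first piece 1, then best[7]=42)
best[9] = 54  (first piece 1, then best[8]=48)
best[10] = 60  (first piece 1, then best[9]=54)
One optimal cutting: 1 + 1 + 1 + 1 + 1 + 1 + 1 + 1 + 1 + 1 → $60.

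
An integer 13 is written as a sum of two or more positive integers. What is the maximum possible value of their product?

108

Fill prod[k] for k=2..13: at each k try every first piece i and multiply by the better of (k−i) uncut or prod[k−i].
Small cases: prod[2]=1, prod[3]=2, prod[4]=4, prod[5]=6, prod[6]=9, prod[7]=12, prod[8]=18.
prod[9] = 3*max(6,9) = 3*9 = 27
prod[10] = 2*max(8,18) = 2*18 = 36
prod[11] = 2*max(9,27) = 2*27 = 54
prod[12] = 3*max(9,27) = 3*27 = 81
prod[13] = 2*max(11,54) = 2*54 = 108
One optimal split: 3 + 3 + 3 + 2 + 2; product 3*3*3*2*2 = 108.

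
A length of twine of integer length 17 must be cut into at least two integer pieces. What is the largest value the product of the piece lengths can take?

Fill g[k] for k=2..17: at each k try every first piece i and multiply by the better of (k−i) uncut or g[k−i].
g[2] = 1·max(1,0) = 1·1 = 1
g[3] = 1·max(2,1) = 1·2 = 2
g[4] = 2·max(2,1) = 2·2 = 4
g[5] = 2·max(3,2) = 2·3 = 6
g[6] = 3·max(3,2) = 3·3 = 9
g[7] = 2·max(5,6) = 2·6 = 12
g[8] = 2·max(6,9) = 2·9 = 18
g[9] = 3·max(6,9) = 3·9 = 27
g[10] = 2·max(8,18) = 2·18 = 36
g[11] = 2·max(9,27) = 2·27 = 54
g[12] = 3·max(9,27) = 3·27 = 81
g[13] = 2·max(11,54) = 2·54 = 108
g[14] = 2·max(12,81) = 2·81 = 162
g[15] = 3·max(12,81) = 3·81 = 243
g[16] = 2·max(14,162) = 2·162 = 324
g[17] = 2·max(15,243) = 2·243 = 486
One optimal split: 3 + 3 + 3 + 3 + 3 + 2; product 3·3·3·3·3·2 = 486.

486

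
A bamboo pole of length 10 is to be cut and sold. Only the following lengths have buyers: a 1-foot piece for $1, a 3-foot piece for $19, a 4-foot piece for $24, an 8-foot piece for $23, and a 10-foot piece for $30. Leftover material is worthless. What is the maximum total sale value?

Consider every possible first cut. f[k] is the best of p[i]+f[k−i] over all sellable i≤k.
f[1] = 1
f[2] = 2  (first piece 1, then f[1]=1)
f[3] = 19
f[4] = 24
f[5] = 25  (first piece 1, then f[4]=24)
f[6] = 38  (first piece 3, then f[3]=19)
f[7] = 43  (first piece 3, then f[4]=24)
f[8] = 48  (first piece 4, then f[4]=24)
f[9] = 57  (first piece 3, then f[6]=38)
f[10] = 62  (first piece 3, then f[7]=43)
One optimal cutting: 4 + 3 + 3 → $62.

62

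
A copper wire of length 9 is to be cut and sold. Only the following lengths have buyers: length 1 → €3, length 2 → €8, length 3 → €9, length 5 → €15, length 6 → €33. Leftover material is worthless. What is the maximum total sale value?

44

Let f[k] be the best obtainable value from length k. For each k, try every first piece i and keep the best of price[i] + f[k−i].
f[1] = 3
f[2] = max(3+3, 8+0) = 8
f[3] = max(3+8, 8+3, 9+0) = 11
f[4] = max(3+11, 8+8, 9+3) = 16
f[5] = max(3+16, 8+11, 9+8, 15+0) = 19
f[6] = max(3+19, 8+16, 9+11, 15+3, 33+0) = 33
f[7] = max(3+33, 8+19, 9+16, 15+8, 33+3) = 36
f[8] = max(3+36, 8+33, 9+19, 15+11, 33+8) = 41
f[9] = max(3+41, 8+36, 9+33, 15+16, 33+11) = 44
One optimal cutting: 6 + 2 + 1 → €44.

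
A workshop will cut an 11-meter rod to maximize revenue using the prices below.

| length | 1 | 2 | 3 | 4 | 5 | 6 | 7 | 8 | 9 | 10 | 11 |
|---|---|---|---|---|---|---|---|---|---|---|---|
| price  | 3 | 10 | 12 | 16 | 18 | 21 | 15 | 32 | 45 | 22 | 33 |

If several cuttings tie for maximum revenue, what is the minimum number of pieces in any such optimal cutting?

2

Let r[k] be the best obtainable value from length k. For each k, try every first piece i and keep the best of price[i] + r[k−i].
r[1] = 3
r[2] = max(3+3, 10+0) = 10
r[3] = max(3+10, 10+3, 12+0) = 13
r[4] = max(3+13, 10+10, 12+3, 16+0) = 20
r[5] = max(3+20, 10+13, 12+10, 16+3, 18+0) = 23
r[6] = max(3+23, 10+20, 12+13, 16+10, 18+3, 21+0) = 30
r[7] = max(3+30, 10+23, 12+20, …, 21+3, 15+0) = 33
r[8] = max(3+33, 10+30, 12+23, …, 15+3, 32+0) = 40
r[9] = max(3+40, 10+33, 12+30, …, 32+3, 45+0) = 45
r[10] = max(3+45, 10+40, 12+33, …, 45+3, 22+0) = 50
r[11] = max(3+50, 10+45, 12+40, …, 22+3, 33+0) = 55
Maximum revenue is 55.
Now minimize piece count subject to staying optimal: for each k, pieces[k] = 1 + min over i with p[i]+r[k−i]=r[k] of pieces[k−i].
pieces[8] = 4
pieces[9] = 1
pieces[10] = 5
pieces[11] = 2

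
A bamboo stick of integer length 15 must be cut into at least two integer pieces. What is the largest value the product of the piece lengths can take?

Let g[k] be the best product for length k (with at least one cut). For each first piece i, the rest contributes max(k−i, g[k−i]).
Small cases: g[2]=1, g[3]=2, g[4]=4, g[5]=6, g[6]=9, g[7]=12, g[8]=18.
g[9] = max(1×18, 2×12, 3×9, …, 7×2, 8×1) = 27
g[10] = max(1×27, 2×18, 3×12, …, 8×2, 9×1) = 36
g[11] = max(1×36, 2×27, 3×18, …, 9×2, 10×1) = 54
g[12] = max(1×54, 2×36, 3×27, …, 10×2, 11×1) = 81
g[13] = max(1×81, 2×54, 3×36, …, 11×2, 12×1) = 108
g[14] = max(1×108, 2×81, 3×54, …, 12×2, 13×1) = 162
g[15] = max(1×162, 2×108, 3×81, …, 13×2, 14×1) = 243
One optimal split: 3 + 3 + 3 + 3 + 3; product 3×3×3×3×3 = 243.

243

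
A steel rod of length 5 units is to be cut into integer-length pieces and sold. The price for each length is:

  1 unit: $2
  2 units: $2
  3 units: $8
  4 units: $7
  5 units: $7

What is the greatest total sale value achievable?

Consider every possible first cut. best[k] is the best of p[i]+best[k−i] over all sellable i≤k.
best[1] = 2
best[2] = 4  (first piece 1, then best[1]=2)
best[3] = 8
best[4] = 10  (first piece 1, then best[3]=8)
best[5] = 12  (first piece 1, then best[4]=10)
One optimal cutting: 3 + 1 + 1 → $8 + $2 + $2 = $12.

12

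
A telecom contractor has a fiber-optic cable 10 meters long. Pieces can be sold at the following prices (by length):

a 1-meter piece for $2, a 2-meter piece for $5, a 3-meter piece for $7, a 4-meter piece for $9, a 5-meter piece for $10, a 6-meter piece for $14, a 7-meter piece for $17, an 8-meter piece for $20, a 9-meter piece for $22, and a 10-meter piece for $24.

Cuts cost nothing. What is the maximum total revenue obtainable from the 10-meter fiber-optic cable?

25

Consider every possible first cut. R[k] is the best of p[i]+R[k−i] over all sellable i≤k.
R[1] = 2
R[2] = 5
R[3] = 7  (first piece 1, then R[2]=5)
R[4] = 10  (first piece 2, then R[2]=5)
R[5] = 12  (first piece 1, then R[4]=10)
R[6] = 15  (first piece 2, then R[4]=10)
R[7] = 17  (first piece 1, then R[6]=15)
R[8] = 20  (first piece 2, then R[6]=15)
R[9] = 22  (first piece 1, then R[8]=20)
R[10] = 25  (first piece 2, then R[8]=20)
One optimal cutting: 2 + 2 + 2 + 2 + 2 → $5 + $5 + $5 + $5 + $5 = $25.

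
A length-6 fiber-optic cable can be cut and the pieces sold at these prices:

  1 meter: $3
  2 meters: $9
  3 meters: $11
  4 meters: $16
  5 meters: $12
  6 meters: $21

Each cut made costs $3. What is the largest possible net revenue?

Let r[k] be the best obtainable value from length k. For each k, try every first piece i and keep the best of price[i] + r[k−i] minus the 3 cut fee when i<k.
r[1] = 3
r[2] = max(3+3-3, 9+0) = 9
r[3] = max(3+9-3, 9+3-3, 11+0) = 11
r[4] = max(3+11-3, 9+9-3, 11+3-3, 16+0) = 16
r[5] = max(3+16-3, 9+11-3, 11+9-3, 16+3-3, 12+0) = 17
r[6] = max(3+17-3, 9+16-3, 11+11-3, 16+9-3, 12+3-3, 21+0) = 22
One optimal plan: pieces 4 + 2 (1 cut) → $25 − $3 = $22.

22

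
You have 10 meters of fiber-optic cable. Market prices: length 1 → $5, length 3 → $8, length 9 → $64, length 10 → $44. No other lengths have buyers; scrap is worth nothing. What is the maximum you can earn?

69

Build f[k] bottom-up: f[k] = max over allowed piece i of (p[i] + f[k−i]).
f[1] = 5
f[2] = 10  (first piece 1, then f[1]=5)
f[3] = 15  (first piece 1, then f[2]=10)
f[4] = 20  (first piece 1, then f[3]=15)
f[5] = 25  (first piece 1, then f[4]=20)
f[6] = 30  (first piece 1, then f[5]=25)
f[7] = 35  (first piece 1, then f[6]=30)
f[8] = 40  (first piece 1, then f[7]=35)
f[9] = 64
f[10] = 69  (first piece 1, then f[9]=64)
One optimal cutting: 9 + 1 → $69.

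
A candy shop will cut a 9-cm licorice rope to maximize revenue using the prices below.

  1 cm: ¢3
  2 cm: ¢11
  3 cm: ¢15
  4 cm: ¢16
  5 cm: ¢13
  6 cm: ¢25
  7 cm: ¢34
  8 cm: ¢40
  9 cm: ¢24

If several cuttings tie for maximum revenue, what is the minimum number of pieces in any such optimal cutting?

4

Build r[k] bottom-up: r[k] = max over allowed piece i of (p[i] + r[k−i]).
r[1] = 3
r[2] = 11
r[3] = 15
r[4] = 22  (first piece 2, then r[2]=11)
r[5] = 26  (first piece 2, then r[3]=15)
r[6] = 33  (first piece 2, then r[4]=22)
r[7] = 37  (first piece 2, then r[5]=26)
r[8] = 44  (first piece 2, then r[6]=33)
r[9] = 48  (first piece 2, then r[7]=37)
Maximum revenue is ¢48.
Now minimize piece count subject to staying optimal: for each k, pieces[k] = 1 + min over i with p[i]+r[k−i]=r[k] of pieces[k−i].
pieces[6] = 3
pieces[7] = 3
pieces[8] = 4
pieces[9] = 4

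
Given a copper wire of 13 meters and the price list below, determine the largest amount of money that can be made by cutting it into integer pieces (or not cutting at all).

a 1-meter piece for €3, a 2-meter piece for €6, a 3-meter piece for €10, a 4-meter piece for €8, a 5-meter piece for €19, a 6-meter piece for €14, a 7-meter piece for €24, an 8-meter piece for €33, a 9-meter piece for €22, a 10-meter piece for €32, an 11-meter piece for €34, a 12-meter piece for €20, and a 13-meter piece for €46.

Let R[k] be the best obtainable value from length k. For each k, try every first piece i and keep the best of price[i] + R[k−i].
R[1] = 3
R[2] = 6  (first piece 1, then R[1]=3)
R[3] = 10
R[4] = 13  (first piece 1, then R[3]=10)
R[5] = 19
R[6] = 22  (first piece 1, then R[5]=19)
R[7] = 25  (first piece 1, then R[6]=22)
R[8] = 33
R[9] = 36  (first piece 1, then R[8]=33)
R[10] = 39  (first piece 1, then R[9]=36)
R[11] = 43  (first piece 3, then R[8]=33)
R[12] = 46  (first piece 1, then R[11]=43)
R[13] = 52  (first piece 5, then R[8]=33)
One optimal cutting: 8 + 5 → €33 + €19 = €52.

52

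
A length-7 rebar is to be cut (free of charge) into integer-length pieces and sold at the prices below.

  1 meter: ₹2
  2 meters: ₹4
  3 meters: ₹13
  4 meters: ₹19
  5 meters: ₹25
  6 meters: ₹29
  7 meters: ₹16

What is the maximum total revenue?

32

Let best[k] be the best obtainable value from length k. For each k, try every first piece i and keep the best of price[i] + best[k−i].
best[1] = 2
best[2] = 4  (first piece 1, then best[1]=2)
best[3] = 13
best[4] = 19
best[5] = 25
best[6] = 29
best[7] = 32  (first piece 3, then best[4]=19)
One optimal cutting: 4 + 3 → ₹19 + ₹13 = ₹32.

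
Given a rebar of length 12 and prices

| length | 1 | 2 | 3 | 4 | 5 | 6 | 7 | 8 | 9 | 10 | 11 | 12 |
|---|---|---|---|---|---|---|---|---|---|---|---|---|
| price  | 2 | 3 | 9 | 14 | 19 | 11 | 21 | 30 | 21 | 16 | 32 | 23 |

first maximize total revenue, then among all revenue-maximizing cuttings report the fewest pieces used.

2

Let r[k] be the best obtainable value from length k. For each k, try every first piece i and keep the best of price[i] + r[k−i].
r[1] = 2
r[2] = max(2+2, 3+0) = 4
r[3] = max(2+4, 3+2, 9+0) = 9
r[4] = max(2+9, 3+4, 9+2, 14+0) = 14
r[5] = max(2+14, 3+9, 9+4, 14+2, 19+0) = 19
r[6] = max(2+19, 3+14, 9+9, 14+4, 19+2, 11+0) = 21
r[7] = max(2+21, 3+19, 9+14, …, 11+2, 21+0) = 23
r[8] = max(2+23, 3+21, 9+19, …, 21+2, 30+0) = 30
r[9] = max(2+30, 3+23, 9+21, …, 30+2, 21+0) = 33
r[10] = max(2+33, 3+30, 9+23, …, 21+2, 16+0) = 38
r[11] = max(2+38, 3+33, 9+30, …, 16+2, 32+0) = 40
r[12] = max(2+40, 3+38, 9+33, …, 32+2, 23+0) = 44
Maximum revenue is ₹44.
Now minimize piece count subject to staying optimal: for each k, pieces[k] = 1 + min over i with p[i]+r[k−i]=r[k] of pieces[k−i].
pieces[9] = 2
pieces[10] = 2
pieces[11] = 3
pieces[12] = 2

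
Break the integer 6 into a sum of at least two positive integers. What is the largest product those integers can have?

9

Fill f[k] for k=2..6: at each k try every first piece i and multiply by the better of (k−i) uncut or f[k−i].
f[2] = 1×max(1,0) = 1×1 = 1
f[3] = 1×max(2,1) = 1×2 = 2
f[4] = 2×max(2,1) = 2×2 = 4
f[5] = 2×max(3,2) = 2×3 = 6
f[6] = 3×max(3,2) = 3×3 = 9
One optimal split: 3 + 3; product 3×3 = 9.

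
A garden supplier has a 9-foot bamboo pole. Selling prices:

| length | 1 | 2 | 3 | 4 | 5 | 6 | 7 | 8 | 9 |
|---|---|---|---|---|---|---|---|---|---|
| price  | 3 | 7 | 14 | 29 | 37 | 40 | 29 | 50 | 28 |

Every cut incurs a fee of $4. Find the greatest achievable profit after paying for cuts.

Build net[k] bottom-up: net[k] = max over allowed piece i of (p[i] + net[k−i]) − 4 per cut.
net[1] = 3
net[2] = max(3+3-4, 7+0) = 7
net[3] = max(3+7-4, 7+3-4, 14+0) = 14
net[4] = max(3+14-4, 7+7-4, 14+3-4, 29+0) = 29
net[5] = max(3+29-4, 7+14-4, 14+7-4, 29+3-4, 37+0) = 37
net[6] = max(3+37-4, 7+29-4, 14+14-4, 29+7-4, 37+3-4, 40+0) = 40
net[7] = max(3+40-4, 7+37-4, 14+29-4, …, 40+3-4, 29+0) = 40
net[8] = max(3+40-4, 7+40-4, 14+37-4, …, 29+3-4, 50+0) = 54
net[9] = max(3+54-4, 7+40-4, 14+40-4, …, 50+3-4, 28+0) = 62
One optimal plan: pieces 5 + 4 (1 cut) → $66 − $4 = $62.

62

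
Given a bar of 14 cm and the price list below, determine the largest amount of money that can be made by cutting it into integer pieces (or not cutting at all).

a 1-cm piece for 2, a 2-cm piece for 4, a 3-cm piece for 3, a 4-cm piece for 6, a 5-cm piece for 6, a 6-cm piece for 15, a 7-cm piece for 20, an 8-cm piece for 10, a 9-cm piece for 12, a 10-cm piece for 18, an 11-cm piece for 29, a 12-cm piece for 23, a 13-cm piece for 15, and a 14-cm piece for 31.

Let v[k] be the best obtainable value from length k. For each k, try every first piece i and keep the best of price[i] + v[k−i].
v[1] = 2
v[2] = 4  (first piece 1, then v[1]=2)
v[3] = 6  (first piece 1, then v[2]=4)
v[4] = 8  (first piece 1, then v[3]=6)
v[5] = 10  (first piece 1, then v[4]=8)
v[6] = 15
v[7] = 20
v[8] = 22  (first piece 1, then v[7]=20)
v[9] = 24  (first piece 1, then v[8]=22)
v[10] = 26  (first piece 1, then v[9]=24)
v[11] = 29
v[12] = 31  (first piece 1, then v[11]=29)
v[13] = 35  (first piece 6, then v[7]=20)
v[14] = 40  (first piece 7, then v[7]=20)
One optimal cutting: 7 + 7 → 20 + 20 = 40.

40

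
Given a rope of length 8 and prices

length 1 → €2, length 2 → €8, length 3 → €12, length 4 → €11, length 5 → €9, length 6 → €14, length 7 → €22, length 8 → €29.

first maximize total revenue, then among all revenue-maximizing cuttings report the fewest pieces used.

3

Build r[k] bottom-up: r[k] = max over allowed piece i of (p[i] + r[k−i]).
r[1] = 2
r[2] = max(2+2, 8+0) = 8
r[3] = max(2+8, 8+2, 12+0) = 12
r[4] = max(2+12, 8+8, 12+2, 11+0) = 16
r[5] = max(2+16, 8+12, 12+8, 11+2, 9+0) = 20
r[6] = max(2+20, 8+16, 12+12, 11+8, 9+2, 14+0) = 24
r[7] = max(2+24, 8+20, 12+16, …, 14+2, 22+0) = 28
r[8] = max(2+28, 8+24, 12+20, …, 22+2, 29+0) = 32
Maximum revenue is €32.
Now minimize piece count subject to staying optimal: for each k, pieces[k] = 1 + min over i with p[i]+r[k−i]=r[k] of pieces[k−i].
pieces[5] = 2
pieces[6] = 2
pieces[7] = 3
pieces[8] = 3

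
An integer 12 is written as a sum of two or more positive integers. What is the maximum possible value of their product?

Let g[k] be the best product for length k (with at least one cut). For each first piece i, the rest contributes max(k−i, g[k−i]).
g[2] = 1*max(1,0) = 1*1 = 1
g[3] = 1*max(2,1) = 1*2 = 2
g[4] = 2*max(2,1) = 2*2 = 4
g[5] = 2*max(3,2) = 2*3 = 6
g[6] = 3*max(3,2) = 3*3 = 9
g[7] = 2*max(5,6) = 2*6 = 12
g[8] = 2*max(6,9) = 2*9 = 18
g[9] = 3*max(6,9) = 3*9 = 27
g[10] = 2*max(8,18) = 2*18 = 36
g[11] = 2*max(9,27) = 2*27 = 54
g[12] = 3*max(9,27) = 3*27 = 81
One optimal split: 3 + 3 + 3 + 3; product 3*3*3*3 = 81.

81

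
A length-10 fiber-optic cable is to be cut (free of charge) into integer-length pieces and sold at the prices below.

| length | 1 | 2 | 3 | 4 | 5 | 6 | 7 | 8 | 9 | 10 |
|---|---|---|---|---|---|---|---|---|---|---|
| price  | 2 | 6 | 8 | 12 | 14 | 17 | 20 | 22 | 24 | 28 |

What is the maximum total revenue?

Consider every possible first cut. r[k] is the best of p[i]+r[k−i] over all sellable i≤k.
r[1] = 2
r[2] = max(2+2, 6+0) = 6
r[3] = max(2+6, 6+2, 8+0) = 8
r[4] = max(2+8, 6+6, 8+2, 12+0) = 12
r[5] = max(2+12, 6+8, 8+6, 12+2, 14+0) = 14
r[6] = max(2+14, 6+12, 8+8, 12+6, 14+2, 17+0) = 18
r[7] = max(2+18, 6+14, 8+12, …, 17+2, 20+0) = 20
r[8] = max(2+20, 6+18, 8+14, …, 20+2, 22+0) = 24
r[9] = max(2+24, 6+20, 8+18, …, 22+2, 24+0) = 26
r[10] = max(2+26, 6+24, 8+20, …, 24+2, 28+0) = 30
One optimal cutting: 2 + 2 + 2 + 2 + 2 → $6 + $6 + $6 + $6 + $6 = $30.

30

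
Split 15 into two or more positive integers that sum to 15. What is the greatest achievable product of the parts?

Define f[k] = max over 1≤i<k of i · max(k−i, f[k−i]); the inner max lets the remainder stay uncut if that's better.
f[2] = 1*max(1,0) = 1*1 = 1
f[3] = max(1*2, 2*1) = 2
f[4] = max(1*3, 2*2, 3*1) = 4
f[5] = max(1*4, 2*3, 3*2, 4*1) = 6
f[6] = max(1*6, 2*4, 3*3, 4*2, 5*1) = 9
f[7] = max(1*9, 2*6, 3*4, 4*3, 5*2, 6*1) = 12
f[8] = max(1*12, 2*9, 3*6, …, 6*2, 7*1) = 18
f[9] = max(1*18, 2*12, 3*9, …, 7*2, 8*1) = 27
f[10] = max(1*27, 2*18, 3*12, …, 8*2, 9*1) = 36
f[11] = max(1*36, 2*27, 3*18, …, 9*2, 10*1) = 54
f[12] = max(1*54, 2*36, 3*27, …, 10*2, 11*1) = 81
f[13] = max(1*81, 2*54, 3*36, …, 11*2, 12*1) = 108
f[14] = max(1*108, 2*81, 3*54, …, 12*2, 13*1) = 162
f[15] = max(1*162, 2*108, 3*81, …, 13*2, 14*1) = 243
One optimal split: 3 + 3 + 3 + 3 + 3; product 3*3*3*3*3 = 243.

243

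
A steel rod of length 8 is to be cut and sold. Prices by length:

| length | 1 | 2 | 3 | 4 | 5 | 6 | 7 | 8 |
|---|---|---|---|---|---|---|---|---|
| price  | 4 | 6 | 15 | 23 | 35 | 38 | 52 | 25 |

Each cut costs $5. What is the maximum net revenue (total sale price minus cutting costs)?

Let v[k] be the best obtainable value from length k. For each k, try every first piece i and keep the best of price[i] + v[k−i] minus the 5 cut fee when i<k.
v[1] = 4
v[2] = max(4+4-5, 6+0) = 6
v[3] = max(4+6-5, 6+4-5, 15+0) = 15
v[4] = max(4+15-5, 6+6-5, 15+4-5, 23+0) = 23
v[5] = max(4+23-5, 6+15-5, 15+6-5, 23+4-5, 35+0) = 35
v[6] = max(4+35-5, 6+23-5, 15+15-5, 23+6-5, 35+4-5, 38+0) = 38
v[7] = max(4+38-5, 6+35-5, 15+23-5, …, 38+4-5, 52+0) = 52
v[8] = max(4+52-5, 6+38-5, 15+35-5, …, 52+4-5, 25+0) = 51
One optimal plan: pieces 7 + 1 (1 cut) → $56 − $5 = $51.

51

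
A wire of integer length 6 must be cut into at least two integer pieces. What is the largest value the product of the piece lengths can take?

9

Let g[k] be the best product for length k (with at least one cut). For each first piece i, the rest contributes max(k−i, g[k−i]).
g[2] = 1*max(1,0) = 1*1 = 1
g[3] = max(1*2, 2*1) = 2
g[4] = max(1*3, 2*2, 3*1) = 4
g[5] = max(1*4, 2*3, 3*2, 4*1) = 6
g[6] = max(1*6, 2*4, 3*3, 4*2, 5*1) = 9
One optimal split: 3 + 3; product 3*3 = 9.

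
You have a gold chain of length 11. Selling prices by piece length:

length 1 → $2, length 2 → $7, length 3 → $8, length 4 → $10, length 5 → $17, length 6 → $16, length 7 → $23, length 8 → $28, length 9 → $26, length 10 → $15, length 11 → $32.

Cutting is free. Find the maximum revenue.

38

Consider every possible first cut. R[k] is the best of p[i]+R[k−i] over all sellable i≤k.
R[1] = 2
R[2] = 7
R[3] = 9  (first piece 1, then R[2]=7)
R[4] = 14  (first piece 2, then R[2]=7)
R[5] = 17
R[6] = 21  (first piece 2, then R[4]=14)
R[7] = 24  (first piece 2, then R[5]=17)
R[8] = 28  (first piece 2, then R[6]=21)
R[9] = 31  (first piece 2, then R[7]=24)
R[10] = 35  (first piece 2, then R[8]=28)
R[11] = 38  (first piece 2, then R[9]=31)
One optimal cutting: 5 + 2 + 2 + 2 → $17 + $7 + $7 + $7 = $38.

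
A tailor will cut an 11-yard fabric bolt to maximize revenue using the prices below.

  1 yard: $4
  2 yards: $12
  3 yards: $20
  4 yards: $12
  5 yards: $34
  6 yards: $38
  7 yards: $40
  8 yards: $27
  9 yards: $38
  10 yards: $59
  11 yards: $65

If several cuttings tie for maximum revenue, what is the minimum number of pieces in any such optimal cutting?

3

Build r[k] bottom-up: r[k] = max over allowed piece i of (p[i] + r[k−i]).
r[1] = 4
r[2] = 12
r[3] = 20
r[4] = 24  (first piece 1, then r[3]=20)
r[5] = 34
r[6] = 40  (first piece 3, then r[3]=20)
r[7] = 46  (first piece 2, then r[5]=34)
r[8] = 54  (first piece 3, then r[5]=34)
r[9] = 60  (first piece 3, then r[6]=40)
r[10] = 68  (first piece 5, then r[5]=34)
r[11] = 74  (first piece 3, then r[8]=54)
Maximum revenue is $74.
Now minimize piece count subject to staying optimal: for each k, pieces[k] = 1 + min over i with p[i]+r[k−i]=r[k] of pieces[k−i].
pieces[8] = 2
pieces[9] = 3
pieces[10] = 2
pieces[11] = 3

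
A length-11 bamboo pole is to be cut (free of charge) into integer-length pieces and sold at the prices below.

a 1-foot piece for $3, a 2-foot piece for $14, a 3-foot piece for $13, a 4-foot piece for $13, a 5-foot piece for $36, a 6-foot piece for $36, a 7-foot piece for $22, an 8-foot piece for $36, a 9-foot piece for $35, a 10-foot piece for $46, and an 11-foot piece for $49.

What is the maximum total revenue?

Let r[k] be the best obtainable value from length k. For each k, try every first piece i and keep the best of price[i] + r[k−i].
r[1] = 3
r[2] = max(3+3, 14+0) = 14
r[3] = max(3+14, 14+3, 13+0) = 17
r[4] = max(3+17, 14+14, 13+3, 13+0) = 28
r[5] = max(3+28, 14+17, 13+14, 13+3, 36+0) = 36
r[6] = max(3+36, 14+28, 13+17, 13+14, 36+3, 36+0) = 42
r[7] = max(3+42, 14+36, 13+28, …, 36+3, 22+0) = 50
r[8] = max(3+50, 14+42, 13+36, …, 22+3, 36+0) = 56
r[9] = max(3+56, 14+50, 13+42, …, 36+3, 35+0) = 64
r[10] = max(3+64, 14+56, 13+50, …, 35+3, 46+0) = 72
r[11] = max(3+72, 14+64, 13+56, …, 46+3, 49+0) = 78
One optimal cutting: 5 + 2 + 2 + 2 → $36 + $14 + $14 + $14 = $78.

78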